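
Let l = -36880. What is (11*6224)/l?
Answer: -4279/2305 ≈ -1.8564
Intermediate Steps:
(11*6224)/l = (11*6224)/(-36880) = 68464*(-1/36880) = -4279/2305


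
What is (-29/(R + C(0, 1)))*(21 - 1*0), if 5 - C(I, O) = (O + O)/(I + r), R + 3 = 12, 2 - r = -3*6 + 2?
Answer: -5481/125 ≈ -43.848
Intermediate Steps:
r = 18 (r = 2 - (-3*6 + 2) = 2 - (-18 + 2) = 2 - 1*(-16) = 2 + 16 = 18)
R = 9 (R = -3 + 12 = 9)
C(I, O) = 5 - 2*O/(18 + I) (C(I, O) = 5 - (O + O)/(I + 18) = 5 - 2*O/(18 + I))
(-29/(R + C(0, 1)))*(21 - 1*0) = (-29/(9 + (90 - 2*1 + 5*0)/(18 + 0)))*(21 - 1*0) = (-29/(9 + (90 - 2 + 0)/18))*(21 + 0) = (-29/(9 + (1/18)*88))*21 = (-29/(9 + 44/9))*21 = (-29/(125/9))*21 = ((9/125)*(-29))*21 = -261/125*21 = -5481/125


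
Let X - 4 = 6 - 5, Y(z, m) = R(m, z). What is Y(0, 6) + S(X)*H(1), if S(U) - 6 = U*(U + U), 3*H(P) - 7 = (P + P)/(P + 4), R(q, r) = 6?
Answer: 2162/15 ≈ 144.13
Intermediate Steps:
Y(z, m) = 6
H(P) = 7/3 + 2*P/(3*(4 + P)) (H(P) = 7/3 + ((P + P)/(P + 4))/3 = 7/3 + ((2*P)/(4 + P))/3 = 7/3 + (2*P/(4 + P))/3 = 7/3 + 2*P/(3*(4 + P)))
X = 5 (X = 4 + (6 - 5) = 4 + 1 = 5)
S(U) = 6 + 2*U² (S(U) = 6 + U*(U + U) = 6 + U*(2*U) = 6 + 2*U²)
Y(0, 6) + S(X)*H(1) = 6 + (6 + 2*5²)*((28 + 9*1)/(3*(4 + 1))) = 6 + (6 + 2*25)*((⅓)*(28 + 9)/5) = 6 + (6 + 50)*((⅓)*(⅕)*37) = 6 + 56*(37/15) = 6 + 2072/15 = 2162/15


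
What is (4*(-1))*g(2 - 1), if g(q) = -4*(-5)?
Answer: -80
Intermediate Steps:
g(q) = 20
(4*(-1))*g(2 - 1) = (4*(-1))*20 = -4*20 = -80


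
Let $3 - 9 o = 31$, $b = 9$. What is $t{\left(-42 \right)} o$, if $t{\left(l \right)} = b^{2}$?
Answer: $-252$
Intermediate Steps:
$o = - \frac{28}{9}$ ($o = \frac{1}{3} - \frac{31}{9} = - \frac{28}{9} \approx -3.1111$)
$t{\left(l \right)} = 81$ ($t{\left(l \right)} = 9^{2} = 81$)
$t{\left(-42 \right)} o = 81 \left(- \frac{28}{9}\right) = -252$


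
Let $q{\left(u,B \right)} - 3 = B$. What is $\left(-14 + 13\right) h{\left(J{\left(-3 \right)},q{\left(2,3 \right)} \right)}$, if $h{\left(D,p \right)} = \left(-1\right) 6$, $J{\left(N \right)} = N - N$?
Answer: $6$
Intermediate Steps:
$q{\left(u,B \right)} = 3 + B$
$J{\left(N \right)} = 0$
$h{\left(D,p \right)} = -6$
$\left(-14 + 13\right) h{\left(J{\left(-3 \right)},q{\left(2,3 \right)} \right)} = \left(-14 + 13\right) \left(-6\right) = \left(-1\right) \left(-6\right) = 6$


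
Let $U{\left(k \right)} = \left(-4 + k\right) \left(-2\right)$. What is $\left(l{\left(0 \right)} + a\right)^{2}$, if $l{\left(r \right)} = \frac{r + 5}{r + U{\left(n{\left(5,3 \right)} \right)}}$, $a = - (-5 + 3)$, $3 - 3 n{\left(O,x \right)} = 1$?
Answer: $\frac{121}{16} \approx 7.5625$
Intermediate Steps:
$n{\left(O,x \right)} = \frac{2}{3}$ ($n{\left(O,x \right)} = 1 - \frac{1}{3} = \frac{2}{3}$)
$U{\left(k \right)} = 8 - 2 k$
$a = 2$ ($a = \left(-1\right) \left(-2\right) = 2$)
$l{\left(r \right)} = \frac{5 + r}{\frac{20}{3} + r}$ ($l{\left(r \right)} = \frac{r + 5}{r + \left(8 - \frac{4}{3}\right)} = \frac{5 + r}{r + \left(8 - \frac{4}{3}\right)} = \frac{5 + r}{r + \frac{20}{3}} = \frac{5 + r}{\frac{20}{3} + r}$)
$\left(l{\left(0 \right)} + a\right)^{2} = \left(\frac{3 \left(5 + 0\right)}{20 + 3 \cdot 0} + 2\right)^{2} = \left(3 \frac{1}{20 + 0} \cdot 5 + 2\right)^{2} = \left(3 \cdot \frac{1}{20} \cdot 5 + 2\right)^{2} = \left(\frac{3}{4} + 2\right)^{2} = \left(\frac{11}{4}\right)^{2} = \frac{121}{16}$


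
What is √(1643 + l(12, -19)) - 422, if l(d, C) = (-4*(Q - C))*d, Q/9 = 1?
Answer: -422 + √299 ≈ -404.71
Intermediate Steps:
Q = 9 (Q = 9*1 = 9)
l(d, C) = d*(-36 + 4*C) (l(d, C) = (-4*(9 - C))*d = (-36 + 4*C)*d = d*(-36 + 4*C))
√(1643 + l(12, -19)) - 422 = √(1643 + 4*12*(-9 - 19)) - 422 = √(1643 + 4*12*(-28)) - 422 = √(1643 - 1344) - 422 = √299 - 422 = -422 + √299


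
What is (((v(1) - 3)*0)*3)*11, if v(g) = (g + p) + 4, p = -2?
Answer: 0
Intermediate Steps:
v(g) = 2 + g (v(g) = (g - 2) + 4 = (-2 + g) + 4 = 2 + g)
(((v(1) - 3)*0)*3)*11 = ((((2 + 1) - 3)*0)*3)*11 = (((3 - 3)*0)*3)*11 = ((0*0)*3)*11 = (0*3)*11 = 0*11 = 0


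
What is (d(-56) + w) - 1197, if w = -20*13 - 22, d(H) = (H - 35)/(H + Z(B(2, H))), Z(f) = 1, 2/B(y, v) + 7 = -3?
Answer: -81254/55 ≈ -1477.3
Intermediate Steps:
B(y, v) = -⅕ (B(y, v) = 2/(-7 - 3) = 2/(-10) = 2*(-⅒) = -⅕)
d(H) = (-35 + H)/(1 + H) (d(H) = (H - 35)/(H + 1) = (-35 + H)/(1 + H))
w = -282 (w = -260 - 22 = -282)
(d(-56) + w) - 1197 = ((-35 - 56)/(1 - 56) - 282) - 1197 = (-91/(-55) - 282) - 1197 = (-1/55*(-91) - 282) - 1197 = (91/55 - 282) - 1197 = -15419/55 - 1197 = -81254/55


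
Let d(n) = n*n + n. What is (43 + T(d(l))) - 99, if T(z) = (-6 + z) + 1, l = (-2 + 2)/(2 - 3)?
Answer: -61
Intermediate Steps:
l = 0 (l = 0/(-1) = 0*(-1) = 0)
d(n) = n + n**2 (d(n) = n**2 + n = n + n**2)
T(z) = -5 + z
(43 + T(d(l))) - 99 = (43 + (-5 + 0*(1 + 0))) - 99 = (43 + (-5 + 0*1)) - 99 = (43 + (-5 + 0)) - 99 = (43 - 5) - 99 = 38 - 99 = -61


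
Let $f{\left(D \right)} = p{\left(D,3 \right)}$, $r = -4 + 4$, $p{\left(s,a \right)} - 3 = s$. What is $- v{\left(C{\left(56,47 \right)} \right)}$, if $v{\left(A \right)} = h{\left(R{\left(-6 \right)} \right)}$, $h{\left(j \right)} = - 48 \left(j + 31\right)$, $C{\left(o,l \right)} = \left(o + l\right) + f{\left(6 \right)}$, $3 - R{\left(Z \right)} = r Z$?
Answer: $1632$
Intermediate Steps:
$p{\left(s,a \right)} = 3 + s$
$r = 0$
$f{\left(D \right)} = 3 + D$
$R{\left(Z \right)} = 3$ ($R{\left(Z \right)} = 3 - 0 Z = 3 - 0 = 3 + 0 = 3$)
$C{\left(o,l \right)} = 9 + l + o$ ($C{\left(o,l \right)} = \left(o + l\right) + \left(3 + 6\right) = \left(l + o\right) + 9 = 9 + l + o$)
$h{\left(j \right)} = -1488 - 48 j$ ($h{\left(j \right)} = - 48 \left(31 + j\right) = -1488 - 48 j$)
$v{\left(A \right)} = -1632$ ($v{\left(A \right)} = -1488 - 144 = -1632$)
$- v{\left(C{\left(56,47 \right)} \right)} = \left(-1\right) \left(-1632\right) = 1632$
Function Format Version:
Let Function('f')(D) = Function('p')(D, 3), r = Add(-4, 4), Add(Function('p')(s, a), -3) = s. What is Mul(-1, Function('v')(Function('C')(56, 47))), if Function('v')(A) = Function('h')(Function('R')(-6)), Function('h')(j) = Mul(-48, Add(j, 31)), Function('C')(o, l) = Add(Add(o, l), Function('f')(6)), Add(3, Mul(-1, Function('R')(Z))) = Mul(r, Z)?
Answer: 1632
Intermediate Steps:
Function('p')(s, a) = Add(3, s)
r = 0
Function('f')(D) = Add(3, D)
Function('R')(Z) = 3 (Function('R')(Z) = Add(3, Mul(-1, Mul(0, Z))) = Add(3, Mul(-1, 0)) = Add(3, 0) = 3)
Function('C')(o, l) = Add(9, l, o) (Function('C')(o, l) = Add(Add(o, l), Add(3, 6)) = Add(Add(l, o), 9) = Add(9, l, o))
Function('h')(j) = Add(-1488, Mul(-48, j)) (Function('h')(j) = Mul(-48, Add(31, j)) = Add(-1488, Mul(-48, j)))
Function('v')(A) = -1632 (Function('v')(A) = Add(-1488, Mul(-48, 3)) = Add(-1488, -144) = -1632)
Mul(-1, Function('v')(Function('C')(56, 47))) = Mul(-1, -1632) = 1632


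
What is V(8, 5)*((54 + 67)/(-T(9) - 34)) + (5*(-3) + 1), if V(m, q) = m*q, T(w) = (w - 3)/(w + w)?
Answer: -15962/103 ≈ -154.97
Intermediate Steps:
T(w) = (-3 + w)/(2*w) (T(w) = (-3 + w)/((2*w)) = (-3 + w)*(1/(2*w)) = (-3 + w)/(2*w))
V(8, 5)*((54 + 67)/(-T(9) - 34)) + (5*(-3) + 1) = (8*5)*((54 + 67)/(-(-3 + 9)/(2*9) - 34)) + (5*(-3) + 1) = 40*(121/(-6/(2*9) - 34)) + (-15 + 1) = 40*(121/(-1*⅓ - 34)) - 14 = 40*(121/(-⅓ - 34)) - 14 = 40*(121/(-103/3)) - 14 = 40*(121*(-3/103)) - 14 = 40*(-363/103) - 14 = -14520/103 - 14 = -15962/103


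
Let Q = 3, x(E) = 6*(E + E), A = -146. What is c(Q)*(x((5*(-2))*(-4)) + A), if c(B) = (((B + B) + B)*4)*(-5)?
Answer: -60120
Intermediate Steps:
x(E) = 12*E (x(E) = 6*(2*E) = 12*E)
c(B) = -60*B (c(B) = ((2*B + B)*4)*(-5) = ((3*B)*4)*(-5) = (12*B)*(-5) = -60*B)
c(Q)*(x((5*(-2))*(-4)) + A) = (-60*3)*(12*((5*(-2))*(-4)) - 146) = -180*(12*(-10*(-4)) - 146) = -180*(12*40 - 146) = -180*(480 - 146) = -180*334 = -60120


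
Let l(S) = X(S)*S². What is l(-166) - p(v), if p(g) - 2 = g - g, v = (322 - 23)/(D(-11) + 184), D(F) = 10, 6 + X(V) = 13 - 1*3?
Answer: 110222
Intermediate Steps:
X(V) = 4 (X(V) = -6 + (13 - 1*3) = -6 + (13 - 3) = -6 + 10 = 4)
v = 299/194 (v = (322 - 23)/(10 + 184) = 299/194 ≈ 1.5412)
l(S) = 4*S²
p(g) = 2 (p(g) = 2 + (g - g) = 2 + 0 = 2)
l(-166) - p(v) = 4*(-166)² - 1*2 = 4*27556 - 2 = 110224 - 2 = 110222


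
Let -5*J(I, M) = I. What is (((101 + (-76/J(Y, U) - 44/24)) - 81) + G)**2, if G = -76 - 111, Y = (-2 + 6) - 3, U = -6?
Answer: 1605289/36 ≈ 44591.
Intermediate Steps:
Y = 1 (Y = 4 - 3 = 1)
G = -187
J(I, M) = -I/5
(((101 + (-76/J(Y, U) - 44/24)) - 81) + G)**2 = (((101 + (-76/((-1/5*1)) - 44/24)) - 81) - 187)**2 = (((101 + (-76/(-1/5) - 44*1/24)) - 81) - 187)**2 = (((101 + (-76*(-5) - 11/6)) - 81) - 187)**2 = (((101 + (380 - 11/6)) - 81) - 187)**2 = (((101 + 2269/6) - 81) - 187)**2 = ((2875/6 - 81) - 187)**2 = (2389/6 - 187)**2 = (1267/6)**2 = 1605289/36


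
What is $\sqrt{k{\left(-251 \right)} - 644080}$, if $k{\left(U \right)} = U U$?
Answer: $i \sqrt{581079} \approx 762.29 i$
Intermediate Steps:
$k{\left(U \right)} = U^{2}$
$\sqrt{k{\left(-251 \right)} - 644080} = \sqrt{\left(-251\right)^{2} - 644080} = \sqrt{63001 - 644080} = \sqrt{-581079} = i \sqrt{581079}$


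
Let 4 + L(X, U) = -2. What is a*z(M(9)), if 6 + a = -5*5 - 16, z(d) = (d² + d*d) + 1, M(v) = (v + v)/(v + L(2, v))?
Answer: -3431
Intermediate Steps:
L(X, U) = -6 (L(X, U) = -4 - 2 = -6)
M(v) = 2*v/(-6 + v) (M(v) = (v + v)/(v - 6) = (2*v)/(-6 + v) = 2*v/(-6 + v))
z(d) = 1 + 2*d² (z(d) = (d² + d²) + 1 = 2*d² + 1 = 1 + 2*d²)
a = -47 (a = -6 + (-5*5 - 16) = -6 + (-25 - 16) = -6 - 41 = -47)
a*z(M(9)) = -47*(1 + 2*(2*9/(-6 + 9))²) = -47*(1 + 2*(2*9/3)²) = -47*(1 + 2*(2*9*(⅓))²) = -47*(1 + 2*6²) = -47*(1 + 2*36) = -47*(1 + 72) = -47*73 = -3431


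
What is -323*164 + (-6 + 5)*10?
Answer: -52982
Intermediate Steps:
-323*164 + (-6 + 5)*10 = -52972 - 1*10 = -52972 - 10 = -52982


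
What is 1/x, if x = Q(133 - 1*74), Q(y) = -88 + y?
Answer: -1/29 ≈ -0.034483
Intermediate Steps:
x = -29 (x = -88 + (133 - 1*74) = -88 + (133 - 74) = -88 + 59 = -29)
1/x = 1/(-29) = -1/29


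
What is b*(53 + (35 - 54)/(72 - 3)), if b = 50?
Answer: 181900/69 ≈ 2636.2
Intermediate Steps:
b*(53 + (35 - 54)/(72 - 3)) = 50*(53 + (35 - 54)/(72 - 3)) = 50*(53 - 19/69) = 50*(3638/69) = 181900/69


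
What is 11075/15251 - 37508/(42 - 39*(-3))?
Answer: -570273583/2424909 ≈ -235.17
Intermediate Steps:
11075/15251 - 37508/(42 - 39*(-3)) = 11075*(1/15251) - 37508/(42 + 117) = 11075/15251 - 37508/159 = -570273583/2424909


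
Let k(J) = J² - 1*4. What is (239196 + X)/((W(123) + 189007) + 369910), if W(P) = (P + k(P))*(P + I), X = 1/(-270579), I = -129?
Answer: 64721414483/126476471391 ≈ 0.51173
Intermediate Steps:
k(J) = -4 + J² (k(J) = J² - 4 = -4 + J²)
X = -1/270579 ≈ -3.6958e-6
W(P) = (-129 + P)*(-4 + P + P²) (W(P) = (P + (-4 + P²))*(P - 129) = (-4 + P + P²)*(-129 + P) = (-129 + P)*(-4 + P + P²))
(239196 + X)/((W(123) + 189007) + 369910) = (239196 - 1/270579)/(((516 + 123³ - 133*123 - 128*123²) + 189007) + 369910) = 64721414483/(270579*(((516 + 1860867 - 16359 - 128*15129) + 189007) + 369910)) = 64721414483/(270579*(((516 + 1860867 - 16359 - 1936512) + 189007) + 369910)) = 64721414483/(270579*((-91488 + 189007) + 369910)) = 64721414483/(270579*(97519 + 369910)) = (64721414483/270579)/467429 = (64721414483/270579)*(1/467429) = 64721414483/126476471391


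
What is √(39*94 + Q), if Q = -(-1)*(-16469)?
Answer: I*√12803 ≈ 113.15*I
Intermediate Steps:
Q = -16469 (Q = -1*16469 = -16469)
√(39*94 + Q) = √(39*94 - 16469) = √(3666 - 16469) = √(-12803) = I*√12803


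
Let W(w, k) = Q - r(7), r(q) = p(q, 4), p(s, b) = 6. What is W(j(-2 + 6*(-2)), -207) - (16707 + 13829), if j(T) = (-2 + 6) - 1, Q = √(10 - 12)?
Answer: -30542 + I*√2 ≈ -30542.0 + 1.4142*I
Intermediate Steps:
r(q) = 6
Q = I*√2 (Q = √(-2) = I*√2 ≈ 1.4142*I)
j(T) = 3 (j(T) = 4 - 1 = 3)
W(w, k) = -6 + I*√2 (W(w, k) = I*√2 - 1*6 = I*√2 - 6 = -6 + I*√2)
W(j(-2 + 6*(-2)), -207) - (16707 + 13829) = (-6 + I*√2) - (16707 + 13829) = (-6 + I*√2) - 1*30536 = (-6 + I*√2) - 30536 = -30542 + I*√2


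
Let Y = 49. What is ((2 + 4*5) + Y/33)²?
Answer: 600625/1089 ≈ 551.54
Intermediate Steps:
((2 + 4*5) + Y/33)² = ((2 + 4*5) + 49/33)² = ((2 + 20) + 49*(1/33))² = (22 + 49/33)² = (775/33)² = 600625/1089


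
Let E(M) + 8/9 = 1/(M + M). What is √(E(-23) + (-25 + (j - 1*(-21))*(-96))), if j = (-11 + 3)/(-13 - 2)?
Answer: I*√996529970/690 ≈ 45.751*I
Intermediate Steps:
j = 8/15 (j = -8/(-15) = -8*(-1/15) = 8/15 ≈ 0.53333)
E(M) = -8/9 + 1/(2*M) (E(M) = -8/9 + 1/(M + M) = -8/9 + 1/(2*M))
√(E(-23) + (-25 + (j - 1*(-21))*(-96))) = √((1/18)*(9 - 16*(-23))/(-23) + (-25 + (8/15 - 1*(-21))*(-96))) = √((1/18)*(-1/23)*(9 + 368) + (-25 + (8/15 + 21)*(-96))) = √((1/18)*(-1/23)*377 + (-25 + (323/15)*(-96))) = √(-377/414 + (-25 - 10336/5)) = √(-377/414 - 10461/5) = √(-4332739/2070) = I*√996529970/690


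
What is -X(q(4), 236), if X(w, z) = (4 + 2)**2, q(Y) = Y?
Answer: -36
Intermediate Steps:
X(w, z) = 36 (X(w, z) = 6**2 = 36)
-X(q(4), 236) = -1*36 = -36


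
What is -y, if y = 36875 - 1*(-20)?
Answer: -36895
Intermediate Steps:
y = 36895 (y = 36875 + 20 = 36895)
-y = -1*36895 = -36895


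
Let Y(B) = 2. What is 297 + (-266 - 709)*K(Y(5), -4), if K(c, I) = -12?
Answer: 11997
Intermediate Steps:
297 + (-266 - 709)*K(Y(5), -4) = 297 + (-266 - 709)*(-12) = 297 - 975*(-12) = 297 + 11700 = 11997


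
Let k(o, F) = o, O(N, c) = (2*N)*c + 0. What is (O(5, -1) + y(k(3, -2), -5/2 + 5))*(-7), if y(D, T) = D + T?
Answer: 63/2 ≈ 31.500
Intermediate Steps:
O(N, c) = 2*N*c (O(N, c) = 2*N*c + 0 = 2*N*c)
(O(5, -1) + y(k(3, -2), -5/2 + 5))*(-7) = (2*5*(-1) + (3 + (-5/2 + 5)))*(-7) = (-10 + (3 + (-5*½ + 5)))*(-7) = (-10 + (3 + (-5/2 + 5)))*(-7) = (-10 + (3 + 5/2))*(-7) = (-10 + 11/2)*(-7) = -9/2*(-7) = 63/2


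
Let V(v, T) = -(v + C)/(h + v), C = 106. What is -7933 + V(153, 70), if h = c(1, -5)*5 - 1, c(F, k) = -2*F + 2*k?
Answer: -730095/92 ≈ -7935.8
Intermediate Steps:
h = -61 (h = (-2*1 + 2*(-5))*5 - 1 = (-2 - 10)*5 - 1 = -12*5 - 1 = -60 - 1 = -61)
V(v, T) = -(106 + v)/(-61 + v) (V(v, T) = -(v + 106)/(-61 + v) = -(106 + v)/(-61 + v))
-7933 + V(153, 70) = -7933 + (-106 - 1*153)/(-61 + 153) = -7933 + (-106 - 153)/92 = -7933 + (1/92)*(-259) = -7933 - 259/92 = -730095/92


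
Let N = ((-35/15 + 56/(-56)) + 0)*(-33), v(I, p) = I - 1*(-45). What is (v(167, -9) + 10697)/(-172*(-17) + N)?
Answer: 10909/3034 ≈ 3.5956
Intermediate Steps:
v(I, p) = 45 + I (v(I, p) = I + 45 = 45 + I)
N = 110 (N = ((-35*1/15 + 56*(-1/56)) + 0)*(-33) = ((-7/3 - 1) + 0)*(-33) = (-10/3 + 0)*(-33) = -10/3*(-33) = 110)
(v(167, -9) + 10697)/(-172*(-17) + N) = ((45 + 167) + 10697)/(-172*(-17) + 110) = (212 + 10697)/(2924 + 110) = 10909/3034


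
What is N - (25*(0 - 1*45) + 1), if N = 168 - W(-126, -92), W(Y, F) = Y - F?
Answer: 1326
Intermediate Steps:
N = 202 (N = 168 - (-126 - 1*(-92)) = 168 - (-126 + 92) = 168 - 1*(-34) = 168 + 34 = 202)
N - (25*(0 - 1*45) + 1) = 202 - (25*(0 - 1*45) + 1) = 202 - (25*(0 - 45) + 1) = 202 - (25*(-45) + 1) = 202 - (-1125 + 1) = 202 - 1*(-1124) = 202 + 1124 = 1326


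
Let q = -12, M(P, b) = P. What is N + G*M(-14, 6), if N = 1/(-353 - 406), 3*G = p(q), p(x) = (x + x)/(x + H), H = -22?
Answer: -42521/12903 ≈ -3.2954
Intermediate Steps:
p(x) = 2*x/(-22 + x) (p(x) = (x + x)/(x - 22) = (2*x)/(-22 + x) = 2*x/(-22 + x))
G = 4/17 (G = (2*(-12)/(-22 - 12))/3 = (2*(-12)/(-34))/3 = (2*(-12)*(-1/34))/3 = (1/3)*(12/17) = 4/17 ≈ 0.23529)
N = -1/759 (N = 1/(-759) = -1/759 ≈ -0.0013175)
N + G*M(-14, 6) = -1/759 + (4/17)*(-14) = -1/759 - 56/17 = -42521/12903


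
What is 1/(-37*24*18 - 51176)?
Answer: -1/67160 ≈ -1.4890e-5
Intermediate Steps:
1/(-37*24*18 - 51176) = 1/(-888*18 - 51176) = 1/(-15984 - 51176) = 1/(-67160) = -1/67160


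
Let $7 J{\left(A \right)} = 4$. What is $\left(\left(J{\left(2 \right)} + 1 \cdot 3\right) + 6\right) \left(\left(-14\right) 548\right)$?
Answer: $-73432$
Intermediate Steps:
$J{\left(A \right)} = \frac{4}{7}$ ($J{\left(A \right)} = \frac{1}{7} \cdot 4 = \frac{4}{7}$)
$\left(\left(J{\left(2 \right)} + 1 \cdot 3\right) + 6\right) \left(\left(-14\right) 548\right) = \left(\left(\frac{4}{7} + 1 \cdot 3\right) + 6\right) \left(\left(-14\right) 548\right) = \left(\left(\frac{4}{7} + 3\right) + 6\right) \left(-7672\right) = \left(\frac{25}{7} + 6\right) \left(-7672\right) = \frac{67}{7} \left(-7672\right) = -73432$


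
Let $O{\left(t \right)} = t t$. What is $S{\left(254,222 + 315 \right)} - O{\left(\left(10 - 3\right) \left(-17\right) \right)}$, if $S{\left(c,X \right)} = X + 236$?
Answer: $-13388$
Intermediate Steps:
$O{\left(t \right)} = t^{2}$
$S{\left(c,X \right)} = 236 + X$
$S{\left(254,222 + 315 \right)} - O{\left(\left(10 - 3\right) \left(-17\right) \right)} = \left(236 + \left(222 + 315\right)\right) - \left(\left(10 - 3\right) \left(-17\right)\right)^{2} = \left(236 + 537\right) - \left(7 \left(-17\right)\right)^{2} = 773 - \left(-119\right)^{2} = 773 - 14161 = -13388$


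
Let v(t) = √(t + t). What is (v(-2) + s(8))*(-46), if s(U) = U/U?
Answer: -46 - 92*I ≈ -46.0 - 92.0*I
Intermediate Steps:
v(t) = √2*√t (v(t) = √(2*t) = √2*√t)
s(U) = 1
(v(-2) + s(8))*(-46) = (√2*√(-2) + 1)*(-46) = (√2*(I*√2) + 1)*(-46) = (2*I + 1)*(-46) = (1 + 2*I)*(-46) = -46 - 92*I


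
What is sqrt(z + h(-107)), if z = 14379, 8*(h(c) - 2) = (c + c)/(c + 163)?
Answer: sqrt(45097318)/56 ≈ 119.92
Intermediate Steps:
h(c) = 2 + c/(4*(163 + c)) (h(c) = 2 + ((c + c)/(c + 163))/8 = 2 + ((2*c)/(163 + c))/8 = 2 + (2*c/(163 + c))/8 = 2 + c/(4*(163 + c)))
sqrt(z + h(-107)) = sqrt(14379 + (1304 + 9*(-107))/(4*(163 - 107))) = sqrt(14379 + (1/4)*(1304 - 963)/56) = sqrt(14379 + (1/4)*(1/56)*341) = sqrt(14379 + 341/224) = sqrt(3221237/224) = sqrt(45097318)/56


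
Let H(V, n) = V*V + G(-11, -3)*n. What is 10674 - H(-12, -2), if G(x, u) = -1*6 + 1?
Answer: 10520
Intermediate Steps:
G(x, u) = -5 (G(x, u) = -6 + 1 = -5)
H(V, n) = V² - 5*n (H(V, n) = V*V - 5*n = V² - 5*n)
10674 - H(-12, -2) = 10674 - ((-12)² - 5*(-2)) = 10674 - (144 + 10) = 10674 - 1*154 = 10674 - 154 = 10520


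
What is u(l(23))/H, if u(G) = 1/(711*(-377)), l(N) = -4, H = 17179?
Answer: -1/4604779413 ≈ -2.1717e-10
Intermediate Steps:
u(G) = -1/268047 (u(G) = (1/711)*(-1/377) = -1/268047)
u(l(23))/H = -1/268047/17179 = -1/268047*1/17179 = -1/4604779413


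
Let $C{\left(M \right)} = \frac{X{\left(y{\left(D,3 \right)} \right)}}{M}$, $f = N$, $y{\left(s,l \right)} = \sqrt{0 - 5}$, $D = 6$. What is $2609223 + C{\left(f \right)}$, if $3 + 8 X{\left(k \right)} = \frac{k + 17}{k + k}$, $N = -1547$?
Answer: $\frac{64583487701}{24752} + \frac{i \sqrt{5}}{7280} \approx 2.6092 \cdot 10^{6} + 0.00030715 i$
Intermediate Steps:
$y{\left(s,l \right)} = i \sqrt{5}$ ($y{\left(s,l \right)} = \sqrt{-5} = i \sqrt{5}$)
$f = -1547$
$X{\left(k \right)} = - \frac{3}{8} + \frac{17 + k}{16 k}$ ($X{\left(k \right)} = - \frac{3}{8} + \frac{\left(k + 17\right) \frac{1}{k + k}}{8} = - \frac{3}{8} + \frac{\left(17 + k\right) \frac{1}{2 k}}{8} = - \frac{3}{8} + \frac{\frac{1}{2} \frac{1}{k} \left(17 + k\right)}{8} = - \frac{3}{8} + \frac{17 + k}{16 k}$)
$C{\left(M \right)} = - \frac{i \sqrt{5} \left(17 - 5 i \sqrt{5}\right)}{80 M}$ ($C{\left(M \right)} = \frac{\frac{1}{16} \frac{1}{i \sqrt{5}} \left(17 - 5 i \sqrt{5}\right)}{M} = \frac{\frac{1}{16} \left(- \frac{i \sqrt{5}}{5}\right) \left(17 - 5 i \sqrt{5}\right)}{M} = \frac{\left(- \frac{1}{80}\right) i \sqrt{5} \left(17 - 5 i \sqrt{5}\right)}{M} = - \frac{i \sqrt{5} \left(17 - 5 i \sqrt{5}\right)}{80 M}$)
$2609223 + C{\left(f \right)} = 2609223 + \frac{-25 - 17 i \sqrt{5}}{80 \left(-1547\right)} = 2609223 + \frac{1}{80} \left(- \frac{1}{1547}\right) \left(-25 - 17 i \sqrt{5}\right) = 2609223 + \left(\frac{5}{24752} + \frac{i \sqrt{5}}{7280}\right) = \frac{64583487701}{24752} + \frac{i \sqrt{5}}{7280}$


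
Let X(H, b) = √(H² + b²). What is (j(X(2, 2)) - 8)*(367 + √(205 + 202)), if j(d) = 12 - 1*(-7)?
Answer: 4037 + 11*√407 ≈ 4258.9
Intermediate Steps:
j(d) = 19 (j(d) = 12 + 7 = 19)
(j(X(2, 2)) - 8)*(367 + √(205 + 202)) = (19 - 8)*(367 + √(205 + 202)) = 11*(367 + √407) = 4037 + 11*√407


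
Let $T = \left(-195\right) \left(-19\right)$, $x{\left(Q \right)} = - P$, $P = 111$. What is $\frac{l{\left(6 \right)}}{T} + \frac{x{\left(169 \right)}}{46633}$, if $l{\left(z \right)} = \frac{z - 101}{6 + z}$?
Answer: $- \frac{98581}{21824244} \approx -0.004517$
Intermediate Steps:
$l{\left(z \right)} = \frac{-101 + z}{6 + z}$
$x{\left(Q \right)} = -111$ ($x{\left(Q \right)} = \left(-1\right) 111 = -111$)
$T = 3705$
$\frac{l{\left(6 \right)}}{T} + \frac{x{\left(169 \right)}}{46633} = \frac{\frac{1}{6 + 6} \left(-101 + 6\right)}{3705} - \frac{111}{46633} = \frac{1}{12} \left(-95\right) \frac{1}{3705} - \frac{111}{46633} = \left(- \frac{95}{12}\right) \frac{1}{3705} - \frac{111}{46633} = - \frac{1}{468} - \frac{111}{46633} = - \frac{98581}{21824244}$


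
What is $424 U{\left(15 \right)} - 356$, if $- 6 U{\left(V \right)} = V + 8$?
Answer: $- \frac{5944}{3} \approx -1981.3$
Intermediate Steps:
$U{\left(V \right)} = - \frac{4}{3} - \frac{V}{6}$ ($U{\left(V \right)} = - \frac{V + 8}{6} = - \frac{8 + V}{6} = - \frac{4}{3} - \frac{V}{6}$)
$424 U{\left(15 \right)} - 356 = 424 \left(- \frac{4}{3} - \frac{5}{2}\right) - 356 = 424 \left(- \frac{23}{6}\right) - 356 = - \frac{4876}{3} - 356 = - \frac{5944}{3}$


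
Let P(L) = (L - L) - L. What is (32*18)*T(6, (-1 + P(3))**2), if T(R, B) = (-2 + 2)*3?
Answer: 0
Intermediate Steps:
P(L) = -L (P(L) = 0 - L = -L)
T(R, B) = 0 (T(R, B) = 0*3 = 0)
(32*18)*T(6, (-1 + P(3))**2) = (32*18)*0 = 576*0 = 0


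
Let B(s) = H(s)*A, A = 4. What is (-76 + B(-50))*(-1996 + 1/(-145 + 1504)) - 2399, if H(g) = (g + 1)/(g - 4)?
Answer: 5212321595/36693 ≈ 1.4205e+5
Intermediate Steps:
H(g) = (1 + g)/(-4 + g)
B(s) = 4*(1 + s)/(-4 + s) (B(s) = ((1 + s)/(-4 + s))*4 = 4*(1 + s)/(-4 + s))
(-76 + B(-50))*(-1996 + 1/(-145 + 1504)) - 2399 = (-76 + 4*(1 - 50)/(-4 - 50))*(-1996 + 1/(-145 + 1504)) - 2399 = (-76 + 4*(-49)/(-54))*(-1996 + 1/1359) - 2399 = (-76 + 4*(-1/54)*(-49))*(-1996 + 1/1359) - 2399 = (-76 + 98/27)*(-2712563/1359) - 2399 = -1954/27*(-2712563/1359) - 2399 = 5300348102/36693 - 2399 = 5212321595/36693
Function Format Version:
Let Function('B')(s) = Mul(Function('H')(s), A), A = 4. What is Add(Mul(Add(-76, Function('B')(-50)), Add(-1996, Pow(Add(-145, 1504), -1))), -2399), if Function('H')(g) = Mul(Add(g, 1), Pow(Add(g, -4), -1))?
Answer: Rational(5212321595, 36693) ≈ 1.4205e+5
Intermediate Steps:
Function('H')(g) = Mul(Pow(Add(-4, g), -1), Add(1, g)) (Function('H')(g) = Mul(Add(1, g), Pow(Add(-4, g), -1)) = Mul(Pow(Add(-4, g), -1), Add(1, g)))
Function('B')(s) = Mul(4, Pow(Add(-4, s), -1), Add(1, s)) (Function('B')(s) = Mul(Mul(Pow(Add(-4, s), -1), Add(1, s)), 4) = Mul(4, Pow(Add(-4, s), -1), Add(1, s)))
Add(Mul(Add(-76, Function('B')(-50)), Add(-1996, Pow(Add(-145, 1504), -1))), -2399) = Add(Mul(Add(-76, Mul(4, Pow(Add(-4, -50), -1), Add(1, -50))), Add(-1996, Pow(Add(-145, 1504), -1))), -2399) = Add(Mul(Add(-76, Mul(4, Pow(-54, -1), -49)), Add(-1996, Pow(1359, -1))), -2399) = Add(Mul(Add(-76, Mul(4, Rational(-1, 54), -49)), Add(-1996, Rational(1, 1359))), -2399) = Add(Mul(Add(-76, Rational(98, 27)), Rational(-2712563, 1359)), -2399) = Add(Mul(Rational(-1954, 27), Rational(-2712563, 1359)), -2399) = Add(Rational(5300348102, 36693), -2399) = Rational(5212321595, 36693)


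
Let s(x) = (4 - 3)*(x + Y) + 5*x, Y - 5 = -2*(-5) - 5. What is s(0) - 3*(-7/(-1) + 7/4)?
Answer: -65/4 ≈ -16.250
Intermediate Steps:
Y = 10 (Y = 5 + (-2*(-5) - 5) = 5 + (10 - 5) = 5 + 5 = 10)
s(x) = 10 + 6*x (s(x) = (4 - 3)*(x + 10) + 5*x = 1*(10 + x) + 5*x = (10 + x) + 5*x = 10 + 6*x)
s(0) - 3*(-7/(-1) + 7/4) = (10 + 6*0) - 3*(-7/(-1) + 7/4) = (10 + 0) - 3*(-7*(-1) + 7*(¼)) = 10 - 3*(7 + 7/4) = 10 - 3*35/4 = 10 - 105/4 = -65/4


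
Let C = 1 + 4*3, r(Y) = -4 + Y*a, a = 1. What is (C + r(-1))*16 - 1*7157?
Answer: -7029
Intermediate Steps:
r(Y) = -4 + Y (r(Y) = -4 + Y*1 = -4 + Y)
C = 13 (C = 1 + 12 = 13)
(C + r(-1))*16 - 1*7157 = (13 + (-4 - 1))*16 - 1*7157 = (13 - 5)*16 - 7157 = 8*16 - 7157 = 128 - 7157 = -7029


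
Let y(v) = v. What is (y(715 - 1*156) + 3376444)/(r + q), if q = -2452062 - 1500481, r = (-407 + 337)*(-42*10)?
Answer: -482429/560449 ≈ -0.86079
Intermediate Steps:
r = 29400 (r = -70*(-420) = 29400)
q = -3952543
(y(715 - 1*156) + 3376444)/(r + q) = ((715 - 1*156) + 3376444)/(29400 - 3952543) = ((715 - 156) + 3376444)/(-3923143) = (559 + 3376444)*(-1/3923143) = 3377003*(-1/3923143) = -482429/560449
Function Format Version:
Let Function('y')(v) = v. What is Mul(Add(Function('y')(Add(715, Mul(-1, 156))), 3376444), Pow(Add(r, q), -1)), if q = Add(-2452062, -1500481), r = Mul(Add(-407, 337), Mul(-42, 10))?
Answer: Rational(-482429, 560449) ≈ -0.86079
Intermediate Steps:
r = 29400 (r = Mul(-70, -420) = 29400)
q = -3952543
Mul(Add(Function('y')(Add(715, Mul(-1, 156))), 3376444), Pow(Add(r, q), -1)) = Mul(Add(Add(715, Mul(-1, 156)), 3376444), Pow(Add(29400, -3952543), -1)) = Mul(Add(Add(715, -156), 3376444), Pow(-3923143, -1)) = Mul(Add(559, 3376444), Rational(-1, 3923143)) = Mul(3377003, Rational(-1, 3923143)) = Rational(-482429, 560449)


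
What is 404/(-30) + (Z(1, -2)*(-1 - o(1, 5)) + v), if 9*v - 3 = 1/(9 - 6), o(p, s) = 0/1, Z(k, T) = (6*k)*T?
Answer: -148/135 ≈ -1.0963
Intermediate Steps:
Z(k, T) = 6*T*k
o(p, s) = 0 (o(p, s) = 0*1 = 0)
v = 10/27 (v = ⅓ + 1/(9*(9 - 6)) = ⅓ + (⅑)/3 = ⅓ + (⅑)*(⅓) = ⅓ + 1/27 = 10/27 ≈ 0.37037)
404/(-30) + (Z(1, -2)*(-1 - o(1, 5)) + v) = 404/(-30) + ((6*(-2)*1)*(-1 - 1*0) + 10/27) = 404*(-1/30) + (-12*(-1 + 0) + 10/27) = -202/15 + (-12*(-1) + 10/27) = -202/15 + (12 + 10/27) = -202/15 + 334/27 = -148/135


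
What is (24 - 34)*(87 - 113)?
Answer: 260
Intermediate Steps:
(24 - 34)*(87 - 113) = -10*(-26) = 260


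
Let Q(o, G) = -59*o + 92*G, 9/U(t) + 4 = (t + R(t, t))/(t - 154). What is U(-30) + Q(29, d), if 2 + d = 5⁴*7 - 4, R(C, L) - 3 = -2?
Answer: 282965903/707 ≈ 4.0023e+5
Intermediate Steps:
R(C, L) = 1 (R(C, L) = 3 - 2 = 1)
U(t) = 9/(-4 + (1 + t)/(-154 + t)) (U(t) = 9/(-4 + (t + 1)/(t - 154)) = 9/(-4 + (1 + t)/(-154 + t)))
d = 4369 (d = -2 + (5⁴*7 - 4) = -2 + (625*7 - 4) = -2 + (4375 - 4) = -2 + 4371 = 4369)
U(-30) + Q(29, d) = 9*(-154 - 30)/(617 - 3*(-30)) + (-59*29 + 92*4369) = 9*(-184)/(617 + 90) + (-1711 + 401948) = 9*(-184)/707 + 400237 = 9*(1/707)*(-184) + 400237 = -1656/707 + 400237 = 282965903/707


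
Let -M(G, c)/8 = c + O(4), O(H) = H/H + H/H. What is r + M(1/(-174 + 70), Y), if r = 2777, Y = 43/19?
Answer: 52115/19 ≈ 2742.9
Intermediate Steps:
O(H) = 2 (O(H) = 1 + 1 = 2)
Y = 43/19 (Y = 43*(1/19) = 43/19 ≈ 2.2632)
M(G, c) = -16 - 8*c (M(G, c) = -8*(c + 2) = -8*(2 + c) = -16 - 8*c)
r + M(1/(-174 + 70), Y) = 2777 + (-16 - 8*43/19) = 2777 + (-16 - 344/19) = 2777 - 648/19 = 52115/19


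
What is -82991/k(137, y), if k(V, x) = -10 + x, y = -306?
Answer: 82991/316 ≈ 262.63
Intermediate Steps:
-82991/k(137, y) = -82991/(-10 - 306) = -82991/(-316) = -82991*(-1/316) = 82991/316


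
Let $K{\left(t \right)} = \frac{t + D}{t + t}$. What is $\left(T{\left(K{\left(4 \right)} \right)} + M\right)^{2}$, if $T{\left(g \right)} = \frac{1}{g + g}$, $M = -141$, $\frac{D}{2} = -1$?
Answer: $19321$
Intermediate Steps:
$D = -2$ ($D = 2 \left(-1\right) = -2$)
$K{\left(t \right)} = \frac{-2 + t}{2 t}$ ($K{\left(t \right)} = \frac{t - 2}{t + t} = \frac{-2 + t}{2 t}$)
$T{\left(g \right)} = \frac{1}{2 g}$
$\left(T{\left(K{\left(4 \right)} \right)} + M\right)^{2} = \left(\frac{1}{2 \frac{-2 + 4}{2 \cdot 4}} - 141\right)^{2} = \left(\frac{1}{2 \cdot \frac{1}{2} \cdot \frac{1}{4} \cdot 2} - 141\right)^{2} = \left(\frac{\frac{1}{\frac{1}{4}}}{2} - 141\right)^{2} = \left(\frac{1}{2} \cdot 4 - 141\right)^{2} = \left(2 - 141\right)^{2} = \left(-139\right)^{2} = 19321$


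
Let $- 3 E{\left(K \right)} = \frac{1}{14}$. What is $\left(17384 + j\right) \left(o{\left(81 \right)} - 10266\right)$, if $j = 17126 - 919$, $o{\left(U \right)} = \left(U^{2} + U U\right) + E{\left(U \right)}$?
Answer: $\frac{1343091347}{14} \approx 9.5935 \cdot 10^{7}$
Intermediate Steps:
$E{\left(K \right)} = - \frac{1}{42}$ ($E{\left(K \right)} = - \frac{1}{3 \cdot 14} = \left(- \frac{1}{3}\right) \frac{1}{14} = - \frac{1}{42}$)
$o{\left(U \right)} = - \frac{1}{42} + 2 U^{2}$ ($o{\left(U \right)} = \left(U^{2} + U U\right) - \frac{1}{42} = \left(U^{2} + U^{2}\right) - \frac{1}{42} = 2 U^{2} - \frac{1}{42} = - \frac{1}{42} + 2 U^{2}$)
$j = 16207$ ($j = 17126 - 919 = 16207$)
$\left(17384 + j\right) \left(o{\left(81 \right)} - 10266\right) = \left(17384 + 16207\right) \left(\left(- \frac{1}{42} + 2 \cdot 81^{2}\right) - 10266\right) = 33591 \left(\left(- \frac{1}{42} + 2 \cdot 6561\right) - 10266\right) = 33591 \left(\left(- \frac{1}{42} + 13122\right) - 10266\right) = 33591 \left(\frac{551123}{42} - 10266\right) = 33591 \cdot \frac{119951}{42} = \frac{1343091347}{14}$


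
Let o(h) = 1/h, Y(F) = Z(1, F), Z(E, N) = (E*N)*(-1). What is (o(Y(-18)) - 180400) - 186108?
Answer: -6597143/18 ≈ -3.6651e+5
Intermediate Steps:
Z(E, N) = -E*N
Y(F) = -F (Y(F) = -1*1*F = -F)
(o(Y(-18)) - 180400) - 186108 = (1/(-1*(-18)) - 180400) - 186108 = (1/18 - 180400) - 186108 = -3247199/18 - 186108 = -6597143/18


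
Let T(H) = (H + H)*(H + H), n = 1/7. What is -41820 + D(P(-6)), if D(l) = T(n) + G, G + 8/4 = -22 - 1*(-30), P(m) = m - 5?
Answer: -2048882/49 ≈ -41814.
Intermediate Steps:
n = ⅐ ≈ 0.14286
T(H) = 4*H² (T(H) = (2*H)*(2*H) = 4*H²)
P(m) = -5 + m
G = 6 (G = -2 + (-22 - 1*(-30)) = -2 + (-22 + 30) = -2 + 8 = 6)
D(l) = 298/49 (D(l) = 4*(⅐)² + 6 = 4*(1/49) + 6 = 4/49 + 6 = 298/49)
-41820 + D(P(-6)) = -41820 + 298/49 = -2048882/49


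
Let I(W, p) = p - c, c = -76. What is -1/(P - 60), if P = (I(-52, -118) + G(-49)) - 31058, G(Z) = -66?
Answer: 1/31226 ≈ 3.2025e-5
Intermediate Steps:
I(W, p) = 76 + p (I(W, p) = p - 1*(-76) = p + 76 = 76 + p)
P = -31166 (P = ((76 - 118) - 66) - 31058 = (-42 - 66) - 31058 = -108 - 31058 = -31166)
-1/(P - 60) = -1/(-31166 - 60) = -1/(-31226) = -1*(-1/31226) = 1/31226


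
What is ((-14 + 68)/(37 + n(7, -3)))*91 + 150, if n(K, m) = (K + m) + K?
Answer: 2019/8 ≈ 252.38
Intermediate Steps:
n(K, m) = m + 2*K
((-14 + 68)/(37 + n(7, -3)))*91 + 150 = ((-14 + 68)/(37 + (-3 + 2*7)))*91 + 150 = (54/(37 + (-3 + 14)))*91 + 150 = (54/(37 + 11))*91 + 150 = (54/48)*91 + 150 = (54*(1/48))*91 + 150 = (9/8)*91 + 150 = 819/8 + 150 = 2019/8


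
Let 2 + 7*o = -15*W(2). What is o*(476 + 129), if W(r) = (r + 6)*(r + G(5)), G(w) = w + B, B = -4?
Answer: -219010/7 ≈ -31287.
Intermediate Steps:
G(w) = -4 + w (G(w) = w - 4 = -4 + w)
W(r) = (1 + r)*(6 + r) (W(r) = (r + 6)*(r + (-4 + 5)) = (6 + r)*(r + 1) = (6 + r)*(1 + r) = (1 + r)*(6 + r))
o = -362/7 (o = -2/7 + (-15*(6 + 2**2 + 7*2))/7 = -2/7 + (-15*(6 + 4 + 14))/7 = -2/7 + (-15*24)/7 = -2/7 + (1/7)*(-360) = -2/7 - 360/7 = -362/7 ≈ -51.714)
o*(476 + 129) = -362*(476 + 129)/7 = -362/7*605 = -219010/7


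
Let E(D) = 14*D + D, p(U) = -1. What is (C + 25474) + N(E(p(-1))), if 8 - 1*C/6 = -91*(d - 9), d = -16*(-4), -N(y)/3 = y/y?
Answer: 55549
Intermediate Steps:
E(D) = 15*D
N(y) = -3 (N(y) = -3*y/y = -3*1 = -3)
d = 64
C = 30078 (C = 48 - (-546)*(64 - 9) = 48 - (-546)*55 = 48 - 6*(-5005) = 48 + 30030 = 30078)
(C + 25474) + N(E(p(-1))) = (30078 + 25474) - 3 = 55552 - 3 = 55549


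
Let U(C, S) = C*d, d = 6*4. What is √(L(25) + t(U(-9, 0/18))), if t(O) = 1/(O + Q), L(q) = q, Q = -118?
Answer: 11*√23046/334 ≈ 4.9997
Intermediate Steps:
d = 24
U(C, S) = 24*C (U(C, S) = C*24 = 24*C)
t(O) = 1/(-118 + O) (t(O) = 1/(O - 118) = 1/(-118 + O))
√(L(25) + t(U(-9, 0/18))) = √(25 + 1/(-118 + 24*(-9))) = √(25 + 1/(-118 - 216)) = √(25 + 1/(-334)) = √(25 - 1/334) = √(8349/334) = 11*√23046/334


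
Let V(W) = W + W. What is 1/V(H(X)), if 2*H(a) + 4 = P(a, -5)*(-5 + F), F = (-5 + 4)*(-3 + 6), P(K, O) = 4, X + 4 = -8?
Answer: -1/36 ≈ -0.027778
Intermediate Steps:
X = -12 (X = -4 - 8 = -12)
F = -3 (F = -1*3 = -3)
H(a) = -18 (H(a) = -2 + (4*(-5 - 3))/2 = -2 + (4*(-8))/2 = -2 + (½)*(-32) = -2 - 16 = -18)
V(W) = 2*W
1/V(H(X)) = 1/(2*(-18)) = 1/(-36) = -1/36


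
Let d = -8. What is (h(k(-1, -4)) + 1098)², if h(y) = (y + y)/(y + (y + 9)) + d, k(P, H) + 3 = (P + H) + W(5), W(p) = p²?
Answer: 2199985216/1849 ≈ 1.1898e+6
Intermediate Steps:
k(P, H) = 22 + H + P (k(P, H) = -3 + ((P + H) + 5²) = -3 + ((H + P) + 25) = -3 + (25 + H + P) = 22 + H + P)
h(y) = -8 + 2*y/(9 + 2*y) (h(y) = (y + y)/(y + (y + 9)) - 8 = (2*y)/(y + (9 + y)) - 8 = (2*y)/(9 + 2*y) - 8 = 2*y/(9 + 2*y) - 8 = -8 + 2*y/(9 + 2*y))
(h(k(-1, -4)) + 1098)² = (2*(-36 - 7*(22 - 4 - 1))/(9 + 2*(22 - 4 - 1)) + 1098)² = (2*(-36 - 7*17)/(9 + 2*17) + 1098)² = (2*(-36 - 119)/(9 + 34) + 1098)² = (2*(-155)/43 + 1098)² = (2*(1/43)*(-155) + 1098)² = (-310/43 + 1098)² = (46904/43)² = 2199985216/1849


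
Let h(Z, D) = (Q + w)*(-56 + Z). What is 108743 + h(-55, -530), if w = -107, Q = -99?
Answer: 131609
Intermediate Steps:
h(Z, D) = 11536 - 206*Z (h(Z, D) = (-99 - 107)*(-56 + Z) = -206*(-56 + Z) = 11536 - 206*Z)
108743 + h(-55, -530) = 108743 + (11536 - 206*(-55)) = 108743 + (11536 + 11330) = 108743 + 22866 = 131609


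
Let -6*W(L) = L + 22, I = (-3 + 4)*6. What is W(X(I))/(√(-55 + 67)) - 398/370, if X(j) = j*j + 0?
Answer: -199/185 - 29*√3/18 ≈ -3.8662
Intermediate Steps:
I = 6 (I = 1*6 = 6)
X(j) = j² (X(j) = j² + 0 = j²)
W(L) = -11/3 - L/6 (W(L) = -(L + 22)/6 = -(22 + L)/6 = -11/3 - L/6)
W(X(I))/(√(-55 + 67)) - 398/370 = (-11/3 - ⅙*6²)/(√(-55 + 67)) - 398/370 = (-11/3 - ⅙*36)/(√12) - 398*1/370 = (-11/3 - 6)/((2*√3)) - 199/185 = -29*√3/18 - 199/185 = -199/185 - 29*√3/18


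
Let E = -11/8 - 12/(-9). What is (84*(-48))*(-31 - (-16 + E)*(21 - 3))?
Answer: -1039248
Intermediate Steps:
E = -1/24 (E = -11*⅛ - 12*(-⅑) = -11/8 + 4/3 = -1/24 ≈ -0.041667)
(84*(-48))*(-31 - (-16 + E)*(21 - 3)) = (84*(-48))*(-31 - (-16 - 1/24)*(21 - 3)) = -4032*(-31 - (-385)*18/24) = -4032*(-31 - 1*(-1155/4)) = -4032*(-31 + 1155/4) = -4032*1031/4 = -1039248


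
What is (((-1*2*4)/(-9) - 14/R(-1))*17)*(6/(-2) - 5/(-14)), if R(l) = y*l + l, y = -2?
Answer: 37111/63 ≈ 589.06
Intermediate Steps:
R(l) = -l (R(l) = -2*l + l = -l)
(((-1*2*4)/(-9) - 14/R(-1))*17)*(6/(-2) - 5/(-14)) = (((-1*2*4)/(-9) - 14/((-1*(-1))))*17)*(6/(-2) - 5/(-14)) = ((-2*4*(-⅑) - 14/1)*17)*(6*(-½) - 5*(-1/14)) = ((-8*(-⅑) - 14*1)*17)*(-3 + 5/14) = ((8/9 - 14)*17)*(-37/14) = -118/9*17*(-37/14) = -2006/9*(-37/14) = 37111/63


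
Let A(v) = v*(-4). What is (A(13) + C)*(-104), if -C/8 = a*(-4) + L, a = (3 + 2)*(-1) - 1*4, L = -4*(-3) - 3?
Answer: 42848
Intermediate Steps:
L = 9 (L = 12 - 3 = 9)
a = -9 (a = 5*(-1) - 4 = -5 - 4 = -9)
C = -360 (C = -8*(-9*(-4) + 9) = -8*(36 + 9) = -8*45 = -360)
A(v) = -4*v
(A(13) + C)*(-104) = (-4*13 - 360)*(-104) = (-52 - 360)*(-104) = -412*(-104) = 42848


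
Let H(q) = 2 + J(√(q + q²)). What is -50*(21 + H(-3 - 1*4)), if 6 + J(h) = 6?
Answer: -1150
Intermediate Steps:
J(h) = 0 (J(h) = -6 + 6 = 0)
H(q) = 2 (H(q) = 2 + 0 = 2)
-50*(21 + H(-3 - 1*4)) = -50*(21 + 2) = -50*23 = -1150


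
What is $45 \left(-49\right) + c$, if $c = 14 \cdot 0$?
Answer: $-2205$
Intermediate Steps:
$c = 0$
$45 \left(-49\right) + c = 45 \left(-49\right) + 0 = -2205 + 0 = -2205$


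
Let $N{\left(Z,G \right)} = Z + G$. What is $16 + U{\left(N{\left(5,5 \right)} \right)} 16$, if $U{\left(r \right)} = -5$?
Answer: $-64$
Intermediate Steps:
$N{\left(Z,G \right)} = G + Z$
$16 + U{\left(N{\left(5,5 \right)} \right)} 16 = 16 - 80 = -64$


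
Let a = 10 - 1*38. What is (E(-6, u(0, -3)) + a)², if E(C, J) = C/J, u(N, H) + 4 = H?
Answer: 36100/49 ≈ 736.73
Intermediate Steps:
u(N, H) = -4 + H
a = -28 (a = 10 - 38 = -28)
(E(-6, u(0, -3)) + a)² = (-6/(-4 - 3) - 28)² = (-6/(-7) - 28)² = (-6*(-⅐) - 28)² = (6/7 - 28)² = (-190/7)² = 36100/49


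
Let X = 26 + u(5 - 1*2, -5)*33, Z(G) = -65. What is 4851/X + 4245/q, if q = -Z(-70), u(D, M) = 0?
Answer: 6549/26 ≈ 251.88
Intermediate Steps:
q = 65 (q = -1*(-65) = 65)
X = 26 (X = 26 + 0*33 = 26 + 0 = 26)
4851/X + 4245/q = 4851/26 + 4245/65 = 4851*(1/26) + 4245*(1/65) = 4851/26 + 849/13 = 6549/26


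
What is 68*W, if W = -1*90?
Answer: -6120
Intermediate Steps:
W = -90
68*W = 68*(-90) = -6120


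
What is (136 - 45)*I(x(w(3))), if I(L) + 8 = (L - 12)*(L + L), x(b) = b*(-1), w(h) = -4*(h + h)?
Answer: 51688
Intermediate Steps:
w(h) = -8*h
x(b) = -b
I(L) = -8 + 2*L*(-12 + L) (I(L) = -8 + (L - 12)*(L + L) = -8 + (-12 + L)*(2*L) = -8 + 2*L*(-12 + L))
(136 - 45)*I(x(w(3))) = (136 - 45)*(-8 - (-24)*(-8*3) + 2*(-(-8)*3)**2) = 91*(-8 - (-24)*(-24) + 2*(-1*(-24))**2) = 91*(-8 - 24*24 + 2*24**2) = 91*(-8 - 576 + 2*576) = 91*(-8 - 576 + 1152) = 91*568 = 51688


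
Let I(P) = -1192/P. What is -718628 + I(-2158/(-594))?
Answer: -775753636/1079 ≈ -7.1896e+5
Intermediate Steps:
-718628 + I(-2158/(-594)) = -718628 - 1192/((-2158/(-594))) = -718628 - 1192/((-2158*(-1/594))) = -718628 - 1192/1079/297 = -718628 - 1192*297/1079 = -718628 - 354024/1079 = -775753636/1079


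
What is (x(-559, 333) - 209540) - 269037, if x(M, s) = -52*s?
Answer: -495893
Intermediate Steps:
(x(-559, 333) - 209540) - 269037 = (-52*333 - 209540) - 269037 = (-17316 - 209540) - 269037 = -226856 - 269037 = -495893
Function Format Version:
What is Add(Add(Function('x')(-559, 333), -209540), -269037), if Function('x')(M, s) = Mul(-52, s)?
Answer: -495893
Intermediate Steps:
Add(Add(Function('x')(-559, 333), -209540), -269037) = Add(Add(Mul(-52, 333), -209540), -269037) = Add(Add(-17316, -209540), -269037) = Add(-226856, -269037) = -495893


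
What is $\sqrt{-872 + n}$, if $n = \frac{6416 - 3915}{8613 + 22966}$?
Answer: $\frac{i \sqrt{869508407073}}{31579} \approx 29.528 i$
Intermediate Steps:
$n = \frac{2501}{31579} \approx 0.079198$
$\sqrt{-872 + n} = \sqrt{-872 + \frac{2501}{31579}} = \sqrt{- \frac{27534387}{31579}} = \frac{i \sqrt{869508407073}}{31579}$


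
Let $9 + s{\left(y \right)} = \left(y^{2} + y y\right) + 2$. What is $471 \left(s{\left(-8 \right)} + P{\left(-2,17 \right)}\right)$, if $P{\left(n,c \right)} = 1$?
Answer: $57462$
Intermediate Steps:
$s{\left(y \right)} = -7 + 2 y^{2}$ ($s{\left(y \right)} = -9 + \left(\left(y^{2} + y y\right) + 2\right) = -9 + \left(\left(y^{2} + y^{2}\right) + 2\right) = -9 + \left(2 y^{2} + 2\right) = -9 + \left(2 + 2 y^{2}\right) = -7 + 2 y^{2}$)
$471 \left(s{\left(-8 \right)} + P{\left(-2,17 \right)}\right) = 471 \left(\left(-7 + 2 \left(-8\right)^{2}\right) + 1\right) = 471 \left(\left(-7 + 2 \cdot 64\right) + 1\right) = 471 \left(\left(-7 + 128\right) + 1\right) = 471 \left(121 + 1\right) = 471 \cdot 122 = 57462$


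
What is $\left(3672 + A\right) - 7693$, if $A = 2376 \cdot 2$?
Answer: $731$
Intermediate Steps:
$A = 4752$
$\left(3672 + A\right) - 7693 = \left(3672 + 4752\right) - 7693 = 8424 - 7693 = 731$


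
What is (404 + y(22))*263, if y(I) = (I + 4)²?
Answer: 284040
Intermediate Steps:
y(I) = (4 + I)²
(404 + y(22))*263 = (404 + (4 + 22)²)*263 = (404 + 26²)*263 = (404 + 676)*263 = 1080*263 = 284040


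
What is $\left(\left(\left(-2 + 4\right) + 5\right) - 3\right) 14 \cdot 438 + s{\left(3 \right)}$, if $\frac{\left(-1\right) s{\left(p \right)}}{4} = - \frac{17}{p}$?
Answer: $\frac{73652}{3} \approx 24551.0$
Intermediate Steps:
$s{\left(p \right)} = \frac{68}{p}$ ($s{\left(p \right)} = - 4 \left(- \frac{17}{p}\right) = \frac{68}{p}$)
$\left(\left(\left(-2 + 4\right) + 5\right) - 3\right) 14 \cdot 438 + s{\left(3 \right)} = \left(\left(\left(-2 + 4\right) + 5\right) - 3\right) 14 \cdot 438 + \frac{68}{3} = \left(\left(2 + 5\right) - 3\right) 14 \cdot 438 + 68 \cdot \frac{1}{3} = \left(7 - 3\right) 14 \cdot 438 + \frac{68}{3} = 4 \cdot 14 \cdot 438 + \frac{68}{3} = 56 \cdot 438 + \frac{68}{3} = 24528 + \frac{68}{3} = \frac{73652}{3}$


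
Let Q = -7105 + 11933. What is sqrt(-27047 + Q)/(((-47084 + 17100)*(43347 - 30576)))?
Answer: -I*sqrt(22219)/382925664 ≈ -3.8927e-7*I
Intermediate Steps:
Q = 4828
sqrt(-27047 + Q)/(((-47084 + 17100)*(43347 - 30576))) = sqrt(-27047 + 4828)/(((-47084 + 17100)*(43347 - 30576))) = sqrt(-22219)/((-29984*12771)) = (I*sqrt(22219))/(-382925664) = (I*sqrt(22219))*(-1/382925664) = -I*sqrt(22219)/382925664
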